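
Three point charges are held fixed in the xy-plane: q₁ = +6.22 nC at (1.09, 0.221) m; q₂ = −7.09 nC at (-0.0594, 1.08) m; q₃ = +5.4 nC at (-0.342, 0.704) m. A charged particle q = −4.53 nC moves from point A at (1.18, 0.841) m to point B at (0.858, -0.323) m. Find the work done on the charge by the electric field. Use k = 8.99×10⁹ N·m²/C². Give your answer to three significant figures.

7.58×10⁻⁸ J

The work done by the electric force is W_field = −ΔU = −q(V_B − V_A) = q(V_A − V_B).
At A: distances to the source charges are 0.626 m, 1.26 m, 1.53 m; V_A = Σ kqᵢ/rᵢ = 70.5 V.
At B: distances to the source charges are 0.591 m, 1.68 m, 1.58 m; V_B = Σ kqᵢ/rᵢ = 87.3 V.
ΔV = V_B − V_A = 16.7 V.
W_field = −qΔV = −(-4.53×10⁻⁹ C)(16.7 V) = 7.58×10⁻⁸ J.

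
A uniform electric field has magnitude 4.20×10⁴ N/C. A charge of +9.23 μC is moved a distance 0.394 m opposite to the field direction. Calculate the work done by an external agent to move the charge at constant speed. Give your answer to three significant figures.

0.153 J

The potential change for a displacement 0.394 m opposite to the field direction is ΔV = +Ed = 1.65×10⁴ V.
W_ext = qΔV = 0.153 J.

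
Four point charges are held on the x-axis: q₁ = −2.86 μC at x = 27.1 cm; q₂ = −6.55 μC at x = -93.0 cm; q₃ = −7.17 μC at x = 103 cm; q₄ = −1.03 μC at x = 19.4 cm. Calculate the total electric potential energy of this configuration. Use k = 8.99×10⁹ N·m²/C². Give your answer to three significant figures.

1.08 J

The assembly work is the sum of pairwise potential energies, U = Σ_{i<j} kqᵢqⱼ/rᵢⱼ.
Pair separations: r₁₂ = 1.20 m, r₁₃ = 0.759 m, r₁₄ = 0.0770 m, r₂₃ = 1.96 m, r₂₄ = 1.12 m, r₃₄ = 0.836 m.
Summing all 6 pair terms gives U = 1.08 J.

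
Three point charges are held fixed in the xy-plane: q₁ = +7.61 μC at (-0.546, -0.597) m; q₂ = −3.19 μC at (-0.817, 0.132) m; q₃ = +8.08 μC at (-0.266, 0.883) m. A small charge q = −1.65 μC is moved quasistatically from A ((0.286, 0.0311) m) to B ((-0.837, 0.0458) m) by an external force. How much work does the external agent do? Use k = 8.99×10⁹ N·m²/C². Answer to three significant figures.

0.440 J

For quasistatic motion the external work equals the change in potential energy: W_ext = qΔV = q(V_B − V_A).
At A: distances to the source charges are 1.04 m, 1.11 m, 1.02 m; V_A = Σ kqᵢ/rᵢ = 1.11×10⁵ V.
At B: distances to the source charges are 0.706 m, 0.0885 m, 1.01 m; V_B = Σ kqᵢ/rᵢ = -1.55×10⁵ V.
ΔV = V_B − V_A = -2.67×10⁵ V.
W_ext = qΔV = (-1.65×10⁻⁶ C)(-2.67×10⁵ V) = 0.440 J.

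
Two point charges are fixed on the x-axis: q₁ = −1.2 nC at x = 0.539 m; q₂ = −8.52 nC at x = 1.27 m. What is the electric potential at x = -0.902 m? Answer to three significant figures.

-42.8 V

The total potential is the scalar sum of each charge's contribution, V = Σ kqᵢ/rᵢ.
Distances from the field point to each charge: r₁ = 1.44 m, r₂ = 2.17 m.
V = k[(-1.20×10⁻⁹)/(1.44) + (-8.52×10⁻⁹)/(2.17)] = -42.8 V.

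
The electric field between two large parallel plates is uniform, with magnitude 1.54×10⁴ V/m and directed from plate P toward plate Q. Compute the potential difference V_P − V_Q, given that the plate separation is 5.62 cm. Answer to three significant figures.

865 V

In a uniform field, potential decreases in the direction of E: ΔV = −E·d for a displacement d parallel to E.
Going from Q to P is a displacement of 5.62 cm opposite to the field, so V_P − V_Q = +Ed = 865 V.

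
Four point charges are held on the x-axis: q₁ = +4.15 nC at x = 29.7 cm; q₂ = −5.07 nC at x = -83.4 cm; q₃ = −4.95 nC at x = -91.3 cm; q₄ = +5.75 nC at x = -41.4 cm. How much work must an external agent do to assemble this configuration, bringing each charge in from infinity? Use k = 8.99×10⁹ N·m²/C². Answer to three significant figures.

1.70×10⁻⁶ J

The assembly work is the sum of pairwise potential energies, U = Σ_{i<j} kqᵢqⱼ/rᵢⱼ.
Pair separations: r₁₂ = 1.13 m, r₁₃ = 1.21 m, r₁₄ = 0.711 m, r₂₃ = 0.0790 m, r₂₄ = 0.420 m, r₃₄ = 0.499 m.
Summing all 6 pair terms gives U = 1.70×10⁻⁶ J.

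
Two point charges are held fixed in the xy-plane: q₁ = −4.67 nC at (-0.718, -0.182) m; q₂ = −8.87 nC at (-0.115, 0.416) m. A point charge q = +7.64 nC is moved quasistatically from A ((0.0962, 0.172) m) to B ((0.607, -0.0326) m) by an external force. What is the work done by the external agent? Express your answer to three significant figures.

1.29×10⁻⁶ J

For quasistatic motion the external work equals the change in potential energy: W_ext = qΔV = q(V_B − V_A).
At A: distances to the source charges are 0.888 m, 0.323 m; V_A = Σ kqᵢ/rᵢ = -294 V.
At B: distances to the source charges are 1.33 m, 0.850 m; V_B = Σ kqᵢ/rᵢ = -125 V.
ΔV = V_B − V_A = 169 V.
W_ext = qΔV = (7.64×10⁻⁹ C)(169 V) = 1.29×10⁻⁶ J.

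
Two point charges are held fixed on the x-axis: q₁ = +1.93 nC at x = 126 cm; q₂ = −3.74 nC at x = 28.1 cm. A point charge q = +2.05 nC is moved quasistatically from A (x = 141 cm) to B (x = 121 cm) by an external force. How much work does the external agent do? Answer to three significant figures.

4.61×10⁻⁷ J

For quasistatic motion the external work equals the change in potential energy: W_ext = qΔV = q(V_B − V_A).
At A: distances to the source charges are 0.150 m, 1.13 m; V_A = Σ kqᵢ/rᵢ = 85.9 V.
At B: distances to the source charges are 0.0500 m, 0.929 m; V_B = Σ kqᵢ/rᵢ = 311 V.
ΔV = V_B − V_A = 225 V.
W_ext = qΔV = (2.05×10⁻⁹ C)(225 V) = 4.61×10⁻⁷ J.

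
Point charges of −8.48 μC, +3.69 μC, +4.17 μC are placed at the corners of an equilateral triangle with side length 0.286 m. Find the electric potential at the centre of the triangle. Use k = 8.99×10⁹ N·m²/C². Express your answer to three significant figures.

-3.38×10⁴ V

The total potential is the scalar sum of each charge's contribution, V = Σ kqᵢ/rᵢ.
The distance from each vertex to the centroid is a/√3 = 0.165 m.
V = k[(-8.48×10⁻⁶)/(0.165) + (3.69×10⁻⁶)/(0.165) + (4.17×10⁻⁶)/(0.165)] = -3.38×10⁴ V.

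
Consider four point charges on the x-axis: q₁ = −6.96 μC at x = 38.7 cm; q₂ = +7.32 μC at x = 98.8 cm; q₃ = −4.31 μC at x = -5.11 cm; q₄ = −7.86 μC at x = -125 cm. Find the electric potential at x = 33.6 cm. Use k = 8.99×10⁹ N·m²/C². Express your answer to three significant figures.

-1.27×10⁶ V

Electric potential is a scalar, so the contributions from each charge add algebraically: V = Σ kqᵢ/rᵢ.
Distances from the field point to each charge: r₁ = 0.0510 m, r₂ = 0.652 m, r₃ = 0.387 m, r₄ = 1.59 m.
V = k[(-6.96×10⁻⁶)/(0.0510) + (7.32×10⁻⁶)/(0.652) + (-4.31×10⁻⁶)/(0.387) + (-7.86×10⁻⁶)/(1.59)] = -1.27×10⁶ V.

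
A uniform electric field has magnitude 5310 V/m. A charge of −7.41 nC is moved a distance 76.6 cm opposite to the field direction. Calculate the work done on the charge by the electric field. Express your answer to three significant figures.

3.01×10⁻⁵ J

The potential change for a displacement 76.6 cm opposite to the field direction is ΔV = +Ed = 4070 V.
W_field = −qΔV = 3.01×10⁻⁵ J.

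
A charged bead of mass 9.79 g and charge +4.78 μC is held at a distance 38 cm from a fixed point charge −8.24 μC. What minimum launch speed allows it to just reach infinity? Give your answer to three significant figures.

To just escape, total mechanical energy must reach zero at infinity: ½mv²_min + U = 0, so ½mv²_min = −U = |kQq|/r.
|U| = |kQq|/r = (8.99×10⁹ N·m²/C²)(8.24×10⁻⁶)(4.78×10⁻⁶)/(0.380) = 0.932 J.
v_min = √(2|U|/m) = √(2·0.932/9.79×10⁻³) = 13.8 m/s.

13.8 m/s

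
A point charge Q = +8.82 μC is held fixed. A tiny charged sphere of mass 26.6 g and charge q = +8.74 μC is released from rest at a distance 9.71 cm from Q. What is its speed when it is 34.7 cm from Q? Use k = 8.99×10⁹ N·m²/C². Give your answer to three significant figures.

Only the electrostatic force acts, so mechanical energy is conserved: ½mv² = U₁ − U₂ = kQq(1/r₁ − 1/r₂).
U₁ − U₂ = (8.99×10⁹ N·m²/C²)(8.82×10⁻⁶ C)(8.74×10⁻⁶ C)(1/0.0971 − 1/0.347) = 5.14 J.
v = √(2·5.14/0.0266) = 19.7 m/s.

19.7 m/s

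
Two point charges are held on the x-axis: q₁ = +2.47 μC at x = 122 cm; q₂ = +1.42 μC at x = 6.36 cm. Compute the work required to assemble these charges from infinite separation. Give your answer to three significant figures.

The assembly work is the sum of pairwise potential energies, U = Σ_{i<j} kqᵢqⱼ/rᵢⱼ.
Pair separations: r₁₂ = 1.16 m.
U = (0.0273) = 0.0273 J.

0.0273 J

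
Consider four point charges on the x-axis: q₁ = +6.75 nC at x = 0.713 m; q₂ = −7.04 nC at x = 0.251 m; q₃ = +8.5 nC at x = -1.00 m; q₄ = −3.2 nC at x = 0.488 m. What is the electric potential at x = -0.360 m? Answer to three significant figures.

Electric potential is a scalar, so the contributions from each charge add algebraically: V = Σ kqᵢ/rᵢ.
Distances from the field point to each charge: r₁ = 1.07 m, r₂ = 0.611 m, r₃ = 0.640 m, r₄ = 0.848 m.
V = k[(6.75×10⁻⁹)/(1.07) + (-7.04×10⁻⁹)/(0.611) + (8.50×10⁻⁹)/(0.640) + (-3.20×10⁻⁹)/(0.848)] = 38.4 V.

38.4 V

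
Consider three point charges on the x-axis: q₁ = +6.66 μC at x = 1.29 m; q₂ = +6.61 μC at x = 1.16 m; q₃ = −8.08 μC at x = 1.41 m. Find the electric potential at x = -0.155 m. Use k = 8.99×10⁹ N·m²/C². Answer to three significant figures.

Electric potential is a scalar, so the contributions from each charge add algebraically: V = Σ kqᵢ/rᵢ.
Distances from the field point to each charge: r₁ = 1.45 m, r₂ = 1.31 m, r₃ = 1.56 m.
V = k[(6.66×10⁻⁶)/(1.45) + (6.61×10⁻⁶)/(1.31) + (-8.08×10⁻⁶)/(1.56)] = 4.02×10⁴ V.

4.02×10⁴ V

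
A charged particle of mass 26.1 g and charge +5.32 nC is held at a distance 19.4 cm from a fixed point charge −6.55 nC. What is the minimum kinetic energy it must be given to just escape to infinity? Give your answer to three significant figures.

1.61×10⁻⁶ J

To just escape, total mechanical energy must reach zero at infinity: ½mv²_min + U = 0, so ½mv²_min = −U = |kQq|/r.
|U| = |kQq|/r = (8.99×10⁹ N·m²/C²)(6.55×10⁻⁹)(5.32×10⁻⁹)/(0.194) = 1.61×10⁻⁶ J.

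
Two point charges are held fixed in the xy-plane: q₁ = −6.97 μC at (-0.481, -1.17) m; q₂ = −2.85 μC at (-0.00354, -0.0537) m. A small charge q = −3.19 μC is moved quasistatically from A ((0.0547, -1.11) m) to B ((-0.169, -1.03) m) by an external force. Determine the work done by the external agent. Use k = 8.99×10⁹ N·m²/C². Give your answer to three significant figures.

For quasistatic motion the external work equals the change in potential energy: W_ext = qΔV = q(V_B − V_A).
At A: distances to the source charges are 0.539 m, 1.06 m; V_A = Σ kqᵢ/rᵢ = -1.40×10⁵ V.
At B: distances to the source charges are 0.342 m, 0.990 m; V_B = Σ kqᵢ/rᵢ = -2.09×10⁵ V.
ΔV = V_B − V_A = -6.86×10⁴ V.
W_ext = qΔV = (-3.19×10⁻⁶ C)(-6.86×10⁴ V) = 0.219 J.

0.219 J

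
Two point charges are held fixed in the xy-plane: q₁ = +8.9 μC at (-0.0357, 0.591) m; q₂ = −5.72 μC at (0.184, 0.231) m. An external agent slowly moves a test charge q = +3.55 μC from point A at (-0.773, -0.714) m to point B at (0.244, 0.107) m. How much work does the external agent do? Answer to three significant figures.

-0.871 J

For quasistatic motion the external work equals the change in potential energy: W_ext = qΔV = q(V_B − V_A).
At A: distances to the source charges are 1.50 m, 1.34 m; V_A = Σ kqᵢ/rᵢ = 1.51×10⁴ V.
At B: distances to the source charges are 0.559 m, 0.138 m; V_B = Σ kqᵢ/rᵢ = -2.30×10⁵ V.
ΔV = V_B − V_A = -2.45×10⁵ V.
W_ext = qΔV = (3.55×10⁻⁶ C)(-2.45×10⁵ V) = -0.871 J.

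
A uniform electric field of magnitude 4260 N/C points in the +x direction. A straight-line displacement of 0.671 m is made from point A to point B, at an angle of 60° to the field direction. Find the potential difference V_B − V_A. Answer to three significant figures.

-1430 V

Only the component of displacement along E changes the potential: ΔV = −E·d·cosθ.
ΔV = −(4260 V/m)(0.671 m)cos60° = -1430 V.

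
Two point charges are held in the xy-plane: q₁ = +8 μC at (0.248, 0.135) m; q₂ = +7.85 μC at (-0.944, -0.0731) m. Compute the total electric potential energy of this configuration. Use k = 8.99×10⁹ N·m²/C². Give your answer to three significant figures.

0.467 J

The assembly work is the sum of pairwise potential energies, U = Σ_{i<j} kqᵢqⱼ/rᵢⱼ.
Pair separations: r₁₂ = 1.21 m.
U = (0.467) = 0.467 J.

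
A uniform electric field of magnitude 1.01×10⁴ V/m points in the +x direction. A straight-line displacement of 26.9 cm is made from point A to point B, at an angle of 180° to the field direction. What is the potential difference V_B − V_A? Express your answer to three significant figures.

Only the component of displacement along E changes the potential: ΔV = −E·d·cosθ.
ΔV = −(1.01×10⁴ V/m)(0.269 m)cos180° = 2720 V.

2720 V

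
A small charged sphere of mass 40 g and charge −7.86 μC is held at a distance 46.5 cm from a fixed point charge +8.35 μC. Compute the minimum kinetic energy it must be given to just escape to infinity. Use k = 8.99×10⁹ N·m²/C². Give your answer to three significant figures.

1.27 J

To just escape, total mechanical energy must reach zero at infinity: ½mv²_min + U = 0, so ½mv²_min = −U = |kQq|/r.
|U| = |kQq|/r = (8.99×10⁹ N·m²/C²)(8.35×10⁻⁶)(7.86×10⁻⁶)/(0.465) = 1.27 J.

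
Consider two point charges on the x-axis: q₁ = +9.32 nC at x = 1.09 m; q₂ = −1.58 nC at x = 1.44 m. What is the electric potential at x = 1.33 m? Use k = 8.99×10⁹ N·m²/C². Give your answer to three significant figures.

220 V

Electric potential is a scalar, so the contributions from each charge add algebraically: V = Σ kqᵢ/rᵢ.
Distances from the field point to each charge: r₁ = 0.240 m, r₂ = 0.110 m.
V = k[(9.32×10⁻⁹)/(0.240) + (-1.58×10⁻⁹)/(0.110)] = 220 V.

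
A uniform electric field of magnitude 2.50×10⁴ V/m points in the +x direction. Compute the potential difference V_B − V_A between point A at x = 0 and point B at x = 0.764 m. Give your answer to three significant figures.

-1.91×10⁴ V

In a uniform field, potential decreases in the direction of E: V_B − V_A = −E·Δx.
V_B − V_A = −(2.50×10⁴ V/m)(0.764 m) = -1.91×10⁴ V.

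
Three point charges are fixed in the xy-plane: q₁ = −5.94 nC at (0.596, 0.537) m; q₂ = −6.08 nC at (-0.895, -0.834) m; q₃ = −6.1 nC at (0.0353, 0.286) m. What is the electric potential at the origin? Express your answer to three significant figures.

The total potential is the scalar sum of each charge's contribution, V = Σ kqᵢ/rᵢ.
Distances from the field point to each charge: r₁ = 0.802 m, r₂ = 1.22 m, r₃ = 0.288 m.
V = k[(-5.94×10⁻⁹)/(0.802) + (-6.08×10⁻⁹)/(1.22) + (-6.10×10⁻⁹)/(0.288)] = -302 V.

-302 V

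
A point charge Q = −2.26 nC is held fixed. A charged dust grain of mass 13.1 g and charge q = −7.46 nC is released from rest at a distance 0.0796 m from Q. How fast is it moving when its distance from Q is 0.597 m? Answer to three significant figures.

0.0159 m/s

Only the electrostatic force acts, so mechanical energy is conserved: ½mv² = U₁ − U₂ = kQq(1/r₁ − 1/r₂).
U₁ − U₂ = (8.99×10⁹ N·m²/C²)(-2.26×10⁻⁹ C)(-7.46×10⁻⁹ C)(1/0.0796 − 1/0.597) = 1.65×10⁻⁶ J.
v = √(2·1.65×10⁻⁶/0.0131) = 0.0159 m/s.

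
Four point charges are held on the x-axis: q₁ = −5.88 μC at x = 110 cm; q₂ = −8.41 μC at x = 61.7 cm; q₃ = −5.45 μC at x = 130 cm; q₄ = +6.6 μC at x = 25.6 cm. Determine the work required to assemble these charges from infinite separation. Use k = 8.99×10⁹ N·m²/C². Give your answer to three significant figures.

0.859 J

The work to assemble the configuration equals its total potential energy, U = Σ kqᵢqⱼ/rᵢⱼ over all pairs.
Pair separations: r₁₂ = 0.483 m, r₁₃ = 0.200 m, r₁₄ = 0.844 m, r₂₃ = 0.683 m, r₂₄ = 0.361 m, r₃₄ = 1.04 m.
Summing all 6 pair terms gives U = 0.859 J.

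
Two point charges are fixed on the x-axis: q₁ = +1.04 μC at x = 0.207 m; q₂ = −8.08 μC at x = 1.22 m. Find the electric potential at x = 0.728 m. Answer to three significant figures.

The total potential is the scalar sum of each charge's contribution, V = Σ kqᵢ/rᵢ.
Distances from the field point to each charge: r₁ = 0.521 m, r₂ = 0.492 m.
V = k[(1.04×10⁻⁶)/(0.521) + (-8.08×10⁻⁶)/(0.492)] = -1.30×10⁵ V.

-1.30×10⁵ V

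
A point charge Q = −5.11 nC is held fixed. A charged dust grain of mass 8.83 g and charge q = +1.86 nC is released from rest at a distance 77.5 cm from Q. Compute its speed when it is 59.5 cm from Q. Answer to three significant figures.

Only the electrostatic force acts, so mechanical energy is conserved: ½mv² = U₁ − U₂ = kQq(1/r₁ − 1/r₂).
U₁ − U₂ = (8.99×10⁹ N·m²/C²)(-5.11×10⁻⁹ C)(1.86×10⁻⁹ C)(1/0.775 − 1/0.595) = 3.34×10⁻⁸ J.
v = √(2·3.34×10⁻⁸/8.83×10⁻³) = 2.75×10⁻³ m/s.

2.75×10⁻³ m/s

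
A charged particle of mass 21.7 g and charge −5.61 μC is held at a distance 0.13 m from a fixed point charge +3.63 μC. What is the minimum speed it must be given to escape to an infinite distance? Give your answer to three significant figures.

11.4 m/s

To just escape, total mechanical energy must reach zero at infinity: ½mv²_min + U = 0, so ½mv²_min = −U = |kQq|/r.
|U| = |kQq|/r = (8.99×10⁹ N·m²/C²)(3.63×10⁻⁶)(5.61×10⁻⁶)/(0.130) = 1.41 J.
v_min = √(2|U|/m) = √(2·1.41/0.0217) = 11.4 m/s.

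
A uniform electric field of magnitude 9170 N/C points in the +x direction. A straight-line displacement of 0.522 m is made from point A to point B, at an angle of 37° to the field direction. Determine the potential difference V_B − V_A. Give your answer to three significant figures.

Only the component of displacement along E changes the potential: ΔV = −E·d·cosθ.
ΔV = −(9170 V/m)(0.522 m)cos37° = -3820 V.

-3820 V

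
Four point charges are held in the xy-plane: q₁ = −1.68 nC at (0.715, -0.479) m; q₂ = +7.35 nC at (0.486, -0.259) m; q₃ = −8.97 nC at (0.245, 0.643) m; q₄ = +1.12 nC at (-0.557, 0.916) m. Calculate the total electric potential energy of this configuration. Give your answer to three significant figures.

-9.42×10⁻⁷ J

The work to assemble the configuration equals its total potential energy, U = Σ kqᵢqⱼ/rᵢⱼ over all pairs.
Pair separations: r₁₂ = 0.318 m, r₁₃ = 1.22 m, r₁₄ = 1.89 m, r₂₃ = 0.934 m, r₂₄ = 1.57 m, r₃₄ = 0.847 m.
Summing all 6 pair terms gives U = -9.42×10⁻⁷ J.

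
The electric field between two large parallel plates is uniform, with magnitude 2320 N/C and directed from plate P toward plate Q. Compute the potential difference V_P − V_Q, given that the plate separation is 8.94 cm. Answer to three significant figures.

207 V

In a uniform field, potential decreases in the direction of E: ΔV = −E·d for a displacement d parallel to E.
Going from Q to P is a displacement of 8.94 cm opposite to the field, so V_P − V_Q = +Ed = 207 V.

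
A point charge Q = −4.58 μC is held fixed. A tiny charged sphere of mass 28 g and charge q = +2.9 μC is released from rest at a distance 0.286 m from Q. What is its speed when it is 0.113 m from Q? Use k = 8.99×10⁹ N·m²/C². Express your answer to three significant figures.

6.76 m/s

Only the electrostatic force acts, so mechanical energy is conserved: ½mv² = U₁ − U₂ = kQq(1/r₁ − 1/r₂).
U₁ − U₂ = (8.99×10⁹ N·m²/C²)(-4.58×10⁻⁶ C)(2.90×10⁻⁶ C)(1/0.286 − 1/0.113) = 0.639 J.
v = √(2·0.639/0.0280) = 6.76 m/s.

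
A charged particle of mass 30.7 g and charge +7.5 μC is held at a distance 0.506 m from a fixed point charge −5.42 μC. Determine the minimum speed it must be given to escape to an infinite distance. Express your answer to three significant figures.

6.86 m/s

To just escape, total mechanical energy must reach zero at infinity: ½mv²_min + U = 0, so ½mv²_min = −U = |kQq|/r.
|U| = |kQq|/r = (8.99×10⁹ N·m²/C²)(5.42×10⁻⁶)(7.50×10⁻⁶)/(0.506) = 0.722 J.
v_min = √(2|U|/m) = √(2·0.722/0.0307) = 6.86 m/s.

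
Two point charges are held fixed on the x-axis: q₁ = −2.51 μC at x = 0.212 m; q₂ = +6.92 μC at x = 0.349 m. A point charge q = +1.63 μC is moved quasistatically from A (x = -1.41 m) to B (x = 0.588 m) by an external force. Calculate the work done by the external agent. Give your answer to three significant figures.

For quasistatic motion the external work equals the change in potential energy: W_ext = qΔV = q(V_B − V_A).
At A: distances to the source charges are 1.62 m, 1.76 m; V_A = Σ kqᵢ/rᵢ = 2.15×10⁴ V.
At B: distances to the source charges are 0.376 m, 0.239 m; V_B = Σ kqᵢ/rᵢ = 2.00×10⁵ V.
ΔV = V_B − V_A = 1.79×10⁵ V.
W_ext = qΔV = (1.63×10⁻⁶ C)(1.79×10⁵ V) = 0.291 J.

0.291 J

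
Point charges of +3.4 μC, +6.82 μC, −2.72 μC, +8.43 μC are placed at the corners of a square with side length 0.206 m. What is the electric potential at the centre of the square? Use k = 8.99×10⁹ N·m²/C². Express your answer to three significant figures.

The total potential is the scalar sum of each charge's contribution, V = Σ kqᵢ/rᵢ.
The distance from each corner to the centre is a√2/2 = 0.146 m.
V = k[(3.40×10⁻⁶)/(0.146) + (6.82×10⁻⁶)/(0.146) + (-2.72×10⁻⁶)/(0.146) + (8.43×10⁻⁶)/(0.146)] = 9.83×10⁵ V.

9.83×10⁵ V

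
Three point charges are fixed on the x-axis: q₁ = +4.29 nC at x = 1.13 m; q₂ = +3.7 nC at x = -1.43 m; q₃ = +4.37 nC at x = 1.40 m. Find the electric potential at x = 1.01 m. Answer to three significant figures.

The total potential is the scalar sum of each charge's contribution, V = Σ kqᵢ/rᵢ.
Distances from the field point to each charge: r₁ = 0.120 m, r₂ = 2.44 m, r₃ = 0.390 m.
V = k[(4.29×10⁻⁹)/(0.120) + (3.70×10⁻⁹)/(2.44) + (4.37×10⁻⁹)/(0.390)] = 436 V.

436 V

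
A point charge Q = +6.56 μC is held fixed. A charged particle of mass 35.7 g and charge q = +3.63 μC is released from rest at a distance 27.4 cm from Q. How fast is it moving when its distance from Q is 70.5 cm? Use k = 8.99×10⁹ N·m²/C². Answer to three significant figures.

Only the electrostatic force acts, so mechanical energy is conserved: ½mv² = U₁ − U₂ = kQq(1/r₁ − 1/r₂).
U₁ − U₂ = (8.99×10⁹ N·m²/C²)(6.56×10⁻⁶ C)(3.63×10⁻⁶ C)(1/0.274 − 1/0.705) = 0.478 J.
v = √(2·0.478/0.0357) = 5.17 m/s.

5.17 m/s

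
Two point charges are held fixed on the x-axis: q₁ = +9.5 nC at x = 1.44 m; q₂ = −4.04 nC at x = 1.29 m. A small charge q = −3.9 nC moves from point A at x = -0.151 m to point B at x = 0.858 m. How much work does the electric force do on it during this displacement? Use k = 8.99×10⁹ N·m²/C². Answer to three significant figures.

The work done by the electric force is W_field = −ΔU = −q(V_B − V_A) = q(V_A − V_B).
At A: distances to the source charges are 1.59 m, 1.44 m; V_A = Σ kqᵢ/rᵢ = 28.5 V.
At B: distances to the source charges are 0.582 m, 0.432 m; V_B = Σ kqᵢ/rᵢ = 62.7 V.
ΔV = V_B − V_A = 34.2 V.
W_field = −qΔV = −(-3.90×10⁻⁹ C)(34.2 V) = 1.33×10⁻⁷ J.

1.33×10⁻⁷ J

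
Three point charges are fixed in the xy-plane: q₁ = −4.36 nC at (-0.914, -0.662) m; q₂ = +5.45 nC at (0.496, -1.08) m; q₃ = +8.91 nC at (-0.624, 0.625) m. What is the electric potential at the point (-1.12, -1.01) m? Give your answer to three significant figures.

-19.8 V

Electric potential is a scalar, so the contributions from each charge add algebraically: V = Σ kqᵢ/rᵢ.
Distances from the field point to each charge: r₁ = 0.404 m, r₂ = 1.62 m, r₃ = 1.71 m.
V = k[(-4.36×10⁻⁹)/(0.404) + (5.45×10⁻⁹)/(1.62) + (8.91×10⁻⁹)/(1.71)] = -19.8 V.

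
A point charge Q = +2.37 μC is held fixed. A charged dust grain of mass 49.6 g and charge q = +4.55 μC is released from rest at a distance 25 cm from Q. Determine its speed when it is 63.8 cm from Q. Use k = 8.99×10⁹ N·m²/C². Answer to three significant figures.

Only the electrostatic force acts, so mechanical energy is conserved: ½mv² = U₁ − U₂ = kQq(1/r₁ − 1/r₂).
U₁ − U₂ = (8.99×10⁹ N·m²/C²)(2.37×10⁻⁶ C)(4.55×10⁻⁶ C)(1/0.250 − 1/0.638) = 0.236 J.
v = √(2·0.236/0.0496) = 3.08 m/s.

3.08 m/s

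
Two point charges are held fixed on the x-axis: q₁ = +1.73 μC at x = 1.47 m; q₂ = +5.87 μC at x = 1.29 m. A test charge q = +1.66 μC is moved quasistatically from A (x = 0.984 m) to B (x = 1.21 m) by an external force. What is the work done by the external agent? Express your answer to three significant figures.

0.855 J

For quasistatic motion the external work equals the change in potential energy: W_ext = qΔV = q(V_B − V_A).
At A: distances to the source charges are 0.486 m, 0.306 m; V_A = Σ kqᵢ/rᵢ = 2.04×10⁵ V.
At B: distances to the source charges are 0.260 m, 0.0800 m; V_B = Σ kqᵢ/rᵢ = 7.19×10⁵ V.
ΔV = V_B − V_A = 5.15×10⁵ V.
W_ext = qΔV = (1.66×10⁻⁶ C)(5.15×10⁵ V) = 0.855 J.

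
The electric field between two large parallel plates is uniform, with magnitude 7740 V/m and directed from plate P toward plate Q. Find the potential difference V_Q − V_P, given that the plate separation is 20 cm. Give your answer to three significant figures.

In a uniform field, potential decreases in the direction of E: ΔV = −E·d for a displacement d parallel to E.
Going from P to Q is a displacement of 20 cm along the field, so V_Q − V_P = −Ed = -1550 V.

-1550 V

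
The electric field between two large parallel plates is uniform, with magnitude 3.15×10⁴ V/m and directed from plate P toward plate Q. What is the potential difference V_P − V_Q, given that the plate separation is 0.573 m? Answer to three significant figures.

In a uniform field, potential decreases in the direction of E: ΔV = −E·d for a displacement d parallel to E.
Going from Q to P is a displacement of 0.573 m opposite to the field, so V_P − V_Q = +Ed = 1.80×10⁴ V.

1.80×10⁴ V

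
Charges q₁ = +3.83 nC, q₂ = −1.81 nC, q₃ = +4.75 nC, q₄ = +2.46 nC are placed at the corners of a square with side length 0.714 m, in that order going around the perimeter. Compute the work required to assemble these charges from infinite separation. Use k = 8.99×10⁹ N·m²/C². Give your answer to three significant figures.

1.93×10⁻⁷ J

The work to assemble the configuration equals its total potential energy, U = Σ kqᵢqⱼ/rᵢⱼ over all pairs.
The four side pairs have separation 0.714 m and the two diagonal pairs 1.01 m.
Summing all 6 pair terms gives U = 1.93×10⁻⁷ J.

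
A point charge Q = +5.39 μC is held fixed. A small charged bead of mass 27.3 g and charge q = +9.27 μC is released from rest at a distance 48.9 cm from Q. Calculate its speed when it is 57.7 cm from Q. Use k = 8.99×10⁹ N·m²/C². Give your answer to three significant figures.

3.20 m/s

Only the electrostatic force acts, so mechanical energy is conserved: ½mv² = U₁ − U₂ = kQq(1/r₁ − 1/r₂).
U₁ − U₂ = (8.99×10⁹ N·m²/C²)(5.39×10⁻⁶ C)(9.27×10⁻⁶ C)(1/0.489 − 1/0.577) = 0.140 J.
v = √(2·0.140/0.0273) = 3.20 m/s.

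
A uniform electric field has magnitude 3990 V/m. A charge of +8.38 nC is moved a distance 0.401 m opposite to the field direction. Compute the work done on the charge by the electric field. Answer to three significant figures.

-1.34×10⁻⁵ J

The potential change for a displacement 0.401 m opposite to the field direction is ΔV = +Ed = 1600 V.
W_field = −qΔV = -1.34×10⁻⁵ J.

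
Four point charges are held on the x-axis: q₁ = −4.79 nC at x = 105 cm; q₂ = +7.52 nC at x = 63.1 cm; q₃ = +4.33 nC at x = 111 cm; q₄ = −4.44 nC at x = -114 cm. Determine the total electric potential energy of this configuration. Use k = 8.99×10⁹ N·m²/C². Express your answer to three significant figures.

The assembly work is the sum of pairwise potential energies, U = Σ_{i<j} kqᵢqⱼ/rᵢⱼ.
Pair separations: r₁₂ = 0.419 m, r₁₃ = 0.0600 m, r₁₄ = 2.19 m, r₂₃ = 0.479 m, r₂₄ = 1.77 m, r₃₄ = 2.25 m.
Summing all 6 pair terms gives U = -3.43×10⁻⁶ J.

-3.43×10⁻⁶ J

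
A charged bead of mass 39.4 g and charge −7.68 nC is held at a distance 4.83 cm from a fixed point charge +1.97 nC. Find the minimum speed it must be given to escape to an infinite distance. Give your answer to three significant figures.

To just escape, total mechanical energy must reach zero at infinity: ½mv²_min + U = 0, so ½mv²_min = −U = |kQq|/r.
|U| = |kQq|/r = (8.99×10⁹ N·m²/C²)(1.97×10⁻⁹)(7.68×10⁻⁹)/(0.0483) = 2.82×10⁻⁶ J.
v_min = √(2|U|/m) = √(2·2.82×10⁻⁶/0.0394) = 0.0120 m/s.

0.0120 m/s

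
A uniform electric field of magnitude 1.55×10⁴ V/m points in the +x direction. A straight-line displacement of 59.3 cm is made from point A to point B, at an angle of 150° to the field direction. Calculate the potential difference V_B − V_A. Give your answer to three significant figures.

Only the component of displacement along E changes the potential: ΔV = −E·d·cosθ.
ΔV = −(1.55×10⁴ V/m)(0.593 m)cos150° = 7960 V.

7960 V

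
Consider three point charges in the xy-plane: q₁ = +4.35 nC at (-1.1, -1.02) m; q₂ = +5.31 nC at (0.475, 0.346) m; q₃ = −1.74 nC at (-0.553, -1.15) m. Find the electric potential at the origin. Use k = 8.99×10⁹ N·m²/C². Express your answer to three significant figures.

Electric potential is a scalar, so the contributions from each charge add algebraically: V = Σ kqᵢ/rᵢ.
Distances from the field point to each charge: r₁ = 1.50 m, r₂ = 0.588 m, r₃ = 1.28 m.
V = k[(4.35×10⁻⁹)/(1.50) + (5.31×10⁻⁹)/(0.588) + (-1.74×10⁻⁹)/(1.28)] = 95.0 V.

95.0 V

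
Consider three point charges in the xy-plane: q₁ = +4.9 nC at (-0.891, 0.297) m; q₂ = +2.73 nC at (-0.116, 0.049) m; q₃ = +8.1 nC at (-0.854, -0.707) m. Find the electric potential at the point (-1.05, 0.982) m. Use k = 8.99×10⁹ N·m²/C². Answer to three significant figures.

The total potential is the scalar sum of each charge's contribution, V = Σ kqᵢ/rᵢ.
Distances from the field point to each charge: r₁ = 0.703 m, r₂ = 1.32 m, r₃ = 1.70 m.
V = k[(4.90×10⁻⁹)/(0.703) + (2.73×10⁻⁹)/(1.32) + (8.10×10⁻⁹)/(1.70)] = 124 V.

124 V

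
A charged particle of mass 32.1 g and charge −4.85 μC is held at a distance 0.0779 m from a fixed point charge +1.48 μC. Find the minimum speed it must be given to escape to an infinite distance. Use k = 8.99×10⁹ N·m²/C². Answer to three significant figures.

To just escape, total mechanical energy must reach zero at infinity: ½mv²_min + U = 0, so ½mv²_min = −U = |kQq|/r.
|U| = |kQq|/r = (8.99×10⁹ N·m²/C²)(1.48×10⁻⁶)(4.85×10⁻⁶)/(0.0779) = 0.828 J.
v_min = √(2|U|/m) = √(2·0.828/0.0321) = 7.18 m/s.

7.18 m/s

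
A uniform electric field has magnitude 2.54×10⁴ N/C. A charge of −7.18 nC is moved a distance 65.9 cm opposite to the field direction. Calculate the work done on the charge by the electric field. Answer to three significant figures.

The potential change for a displacement 65.9 cm opposite to the field direction is ΔV = +Ed = 1.67×10⁴ V.
W_field = −qΔV = 1.20×10⁻⁴ J.

1.20×10⁻⁴ J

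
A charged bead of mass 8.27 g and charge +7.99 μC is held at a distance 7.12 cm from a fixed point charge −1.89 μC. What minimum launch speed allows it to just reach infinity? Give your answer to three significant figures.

21.5 m/s

To just escape, total mechanical energy must reach zero at infinity: ½mv²_min + U = 0, so ½mv²_min = −U = |kQq|/r.
|U| = |kQq|/r = (8.99×10⁹ N·m²/C²)(1.89×10⁻⁶)(7.99×10⁻⁶)/(0.0712) = 1.91 J.
v_min = √(2|U|/m) = √(2·1.91/8.27×10⁻³) = 21.5 m/s.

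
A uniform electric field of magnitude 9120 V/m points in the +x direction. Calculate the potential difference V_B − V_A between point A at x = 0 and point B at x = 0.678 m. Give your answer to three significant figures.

In a uniform field, potential decreases in the direction of E: V_B − V_A = −E·Δx.
V_B − V_A = −(9120 V/m)(0.678 m) = -6180 V.

-6180 V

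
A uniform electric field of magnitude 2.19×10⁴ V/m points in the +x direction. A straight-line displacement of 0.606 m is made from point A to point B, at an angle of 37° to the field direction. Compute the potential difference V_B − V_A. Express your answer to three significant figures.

-1.06×10⁴ V

Only the component of displacement along E changes the potential: ΔV = −E·d·cosθ.
ΔV = −(2.19×10⁴ V/m)(0.606 m)cos37° = -1.06×10⁴ V.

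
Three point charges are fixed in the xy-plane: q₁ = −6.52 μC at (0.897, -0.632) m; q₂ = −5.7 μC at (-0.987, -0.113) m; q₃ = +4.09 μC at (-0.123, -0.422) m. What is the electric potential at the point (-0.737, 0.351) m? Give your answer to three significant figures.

-9.07×10⁴ V

The total potential is the scalar sum of each charge's contribution, V = Σ kqᵢ/rᵢ.
Distances from the field point to each charge: r₁ = 1.91 m, r₂ = 0.527 m, r₃ = 0.987 m.
V = k[(-6.52×10⁻⁶)/(1.91) + (-5.70×10⁻⁶)/(0.527) + (4.09×10⁻⁶)/(0.987)] = -9.07×10⁴ V.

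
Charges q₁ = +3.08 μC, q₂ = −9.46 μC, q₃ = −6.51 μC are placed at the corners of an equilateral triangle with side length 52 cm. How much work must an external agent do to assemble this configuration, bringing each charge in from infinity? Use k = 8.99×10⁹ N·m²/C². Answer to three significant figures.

0.214 J

The work to assemble the configuration equals its total potential energy, U = Σ kqᵢqⱼ/rᵢⱼ over all pairs.
All three pair separations equal the side length, 0.520 m.
U = (-0.504) + (-0.347) + (1.06) = 0.214 J.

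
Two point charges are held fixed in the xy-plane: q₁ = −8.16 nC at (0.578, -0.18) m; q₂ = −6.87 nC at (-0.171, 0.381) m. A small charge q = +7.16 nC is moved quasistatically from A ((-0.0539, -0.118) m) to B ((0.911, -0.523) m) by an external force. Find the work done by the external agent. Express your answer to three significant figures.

2.78×10⁻⁷ J

For quasistatic motion the external work equals the change in potential energy: W_ext = qΔV = q(V_B − V_A).
At A: distances to the source charges are 0.635 m, 0.513 m; V_A = Σ kqᵢ/rᵢ = -236 V.
At B: distances to the source charges are 0.478 m, 1.41 m; V_B = Σ kqᵢ/rᵢ = -197 V.
ΔV = V_B − V_A = 38.8 V.
W_ext = qΔV = (7.16×10⁻⁹ C)(38.8 V) = 2.78×10⁻⁷ J.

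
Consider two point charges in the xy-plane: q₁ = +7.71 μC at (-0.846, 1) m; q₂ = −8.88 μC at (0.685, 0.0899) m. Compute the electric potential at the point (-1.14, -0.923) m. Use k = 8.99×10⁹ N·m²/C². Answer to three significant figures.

The total potential is the scalar sum of each charge's contribution, V = Σ kqᵢ/rᵢ.
Distances from the field point to each charge: r₁ = 1.95 m, r₂ = 2.09 m.
V = k[(7.71×10⁻⁶)/(1.95) + (-8.88×10⁻⁶)/(2.09)] = -2620 V.

-2620 V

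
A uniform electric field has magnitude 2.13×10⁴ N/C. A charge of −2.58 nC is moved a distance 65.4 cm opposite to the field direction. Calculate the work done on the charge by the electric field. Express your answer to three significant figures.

3.59×10⁻⁵ J

The potential change for a displacement 65.4 cm opposite to the field direction is ΔV = +Ed = 1.39×10⁴ V.
W_field = −qΔV = 3.59×10⁻⁵ J.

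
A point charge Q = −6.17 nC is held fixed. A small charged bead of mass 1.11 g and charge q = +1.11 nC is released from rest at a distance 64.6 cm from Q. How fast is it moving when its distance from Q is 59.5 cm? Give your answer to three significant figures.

Only the electrostatic force acts, so mechanical energy is conserved: ½mv² = U₁ − U₂ = kQq(1/r₁ − 1/r₂).
U₁ − U₂ = (8.99×10⁹ N·m²/C²)(-6.17×10⁻⁹ C)(1.11×10⁻⁹ C)(1/0.646 − 1/0.595) = 8.17×10⁻⁹ J.
v = √(2·8.17×10⁻⁹/1.11×10⁻³) = 3.84×10⁻³ m/s.

3.84×10⁻³ m/s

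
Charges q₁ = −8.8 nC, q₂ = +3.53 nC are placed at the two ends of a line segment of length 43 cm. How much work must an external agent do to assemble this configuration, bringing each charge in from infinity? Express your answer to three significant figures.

-6.49×10⁻⁷ J

The work to assemble the configuration equals its total potential energy, U = Σ kqᵢqⱼ/rᵢⱼ over all pairs.
The separation is r = 0.430 m.
U = (-6.49×10⁻⁷) = -6.49×10⁻⁷ J.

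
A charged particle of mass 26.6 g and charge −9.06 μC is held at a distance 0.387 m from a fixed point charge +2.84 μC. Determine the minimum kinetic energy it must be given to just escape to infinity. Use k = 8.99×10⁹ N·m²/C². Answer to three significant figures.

To just escape, total mechanical energy must reach zero at infinity: ½mv²_min + U = 0, so ½mv²_min = −U = |kQq|/r.
|U| = |kQq|/r = (8.99×10⁹ N·m²/C²)(2.84×10⁻⁶)(9.06×10⁻⁶)/(0.387) = 0.598 J.

0.598 J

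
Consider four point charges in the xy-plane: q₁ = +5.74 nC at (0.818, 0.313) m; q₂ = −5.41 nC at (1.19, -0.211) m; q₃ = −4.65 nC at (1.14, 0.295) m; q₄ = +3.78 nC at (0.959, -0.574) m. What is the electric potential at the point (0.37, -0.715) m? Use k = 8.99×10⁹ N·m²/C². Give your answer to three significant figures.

Electric potential is a scalar, so the contributions from each charge add algebraically: V = Σ kqᵢ/rᵢ.
Distances from the field point to each charge: r₁ = 1.12 m, r₂ = 0.963 m, r₃ = 1.27 m, r₄ = 0.606 m.
V = k[(5.74×10⁻⁹)/(1.12) + (-5.41×10⁻⁹)/(0.963) + (-4.65×10⁻⁹)/(1.27) + (3.78×10⁻⁹)/(0.606)] = 18.7 V.

18.7 V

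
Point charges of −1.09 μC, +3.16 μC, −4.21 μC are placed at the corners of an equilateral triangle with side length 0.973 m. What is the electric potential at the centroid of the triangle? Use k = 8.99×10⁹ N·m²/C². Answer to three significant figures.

Electric potential is a scalar, so the contributions from each charge add algebraically: V = Σ kqᵢ/rᵢ.
The distance from each vertex to the centroid is a/√3 = 0.562 m.
V = k[(-1.09×10⁻⁶)/(0.562) + (3.16×10⁻⁶)/(0.562) + (-4.21×10⁻⁶)/(0.562)] = -3.42×10⁴ V.

-3.42×10⁴ V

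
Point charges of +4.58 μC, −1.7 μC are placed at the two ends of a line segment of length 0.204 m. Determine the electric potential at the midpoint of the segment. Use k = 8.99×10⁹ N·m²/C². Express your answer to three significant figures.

2.54×10⁵ V

The total potential is the scalar sum of each charge's contribution, V = Σ kqᵢ/rᵢ.
Each charge is 0.102 m from the midpoint.
V = k[(4.58×10⁻⁶)/(0.102) + (-1.70×10⁻⁶)/(0.102)] = 2.54×10⁵ V.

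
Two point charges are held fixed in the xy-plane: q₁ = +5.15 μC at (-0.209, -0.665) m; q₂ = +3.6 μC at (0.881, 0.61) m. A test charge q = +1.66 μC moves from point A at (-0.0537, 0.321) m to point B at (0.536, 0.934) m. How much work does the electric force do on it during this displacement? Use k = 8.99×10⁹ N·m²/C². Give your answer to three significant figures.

-0.0252 J

The work done by the electric force is W_field = −ΔU = −q(V_B − V_A) = q(V_A − V_B).
At A: distances to the source charges are 0.998 m, 0.978 m; V_A = Σ kqᵢ/rᵢ = 7.95×10⁴ V.
At B: distances to the source charges are 1.76 m, 0.473 m; V_B = Σ kqᵢ/rᵢ = 9.46×10⁴ V.
ΔV = V_B − V_A = 1.52×10⁴ V.
W_field = −qΔV = −(1.66×10⁻⁶ C)(1.52×10⁴ V) = -0.0252 J.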